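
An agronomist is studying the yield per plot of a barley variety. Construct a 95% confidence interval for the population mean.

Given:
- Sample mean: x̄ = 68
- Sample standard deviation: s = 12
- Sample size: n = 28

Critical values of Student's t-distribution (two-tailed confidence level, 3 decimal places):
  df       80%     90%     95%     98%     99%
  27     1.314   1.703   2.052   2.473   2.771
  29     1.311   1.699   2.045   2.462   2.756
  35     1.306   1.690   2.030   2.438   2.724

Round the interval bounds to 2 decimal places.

The population standard deviation σ is unknown (only the sample standard deviation s is given), so use a t-interval with df = n - 1 = 28 - 1 = 27.

For 95% confidence with df = 27, t* = 2.052 (from t-table)

Standard error: SE = s/√n = 12/√28 = 2.267787

Margin of error: E = t* × SE = 2.052 × 2.267787 = 4.6535

T-interval: x̄ ± E = 68 ± 4.6535 = (63.3465, 72.6535)

Rounded to 2 decimal places:

(63.35, 72.65)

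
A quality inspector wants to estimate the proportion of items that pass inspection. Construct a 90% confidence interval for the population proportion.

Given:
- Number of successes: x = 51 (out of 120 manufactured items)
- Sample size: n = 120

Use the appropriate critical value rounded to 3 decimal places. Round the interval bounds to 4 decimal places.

Sample proportion: p̂ = 51/120 = 0.425000

Check conditions for normal approximation:
  np̂ = 51 ≥ 10 ✓
  n(1-p̂) = 69 ≥ 10 ✓

The sample is large enough, so use a z-interval (normal approximation) for the proportion.

For 90% confidence, z* = 1.645 (from standard normal table)

Standard error: SE = √(p̂(1-p̂)/n) = √(0.425000×0.575000/120) = 0.04512714

Margin of error: E = z* × SE = 1.645 × 0.04512714 = 0.074234

Z-interval: p̂ ± E = 0.425000 ± 0.074234 = (0.350766, 0.499234)

Rounded to 4 decimal places:

(0.3508, 0.4992)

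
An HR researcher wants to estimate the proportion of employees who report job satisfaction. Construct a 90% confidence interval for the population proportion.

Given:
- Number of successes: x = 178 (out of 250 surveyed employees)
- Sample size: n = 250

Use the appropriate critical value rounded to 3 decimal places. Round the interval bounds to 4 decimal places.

Sample proportion: p̂ = 178/250 = 0.712000

Check conditions for normal approximation:
  np̂ = 178 ≥ 10 ✓
  n(1-p̂) = 72 ≥ 10 ✓

The sample is large enough, so use a z-interval (normal approximation) for the proportion.

For 90% confidence, z* = 1.645 (from standard normal table)

Standard error: SE = √(p̂(1-p̂)/n) = √(0.712000×0.288000/250) = 0.02863955

Margin of error: E = z* × SE = 1.645 × 0.02863955 = 0.047112

Z-interval: p̂ ± E = 0.712000 ± 0.047112 = (0.664888, 0.759112)

Rounded to 4 decimal places:

(0.6649, 0.7591)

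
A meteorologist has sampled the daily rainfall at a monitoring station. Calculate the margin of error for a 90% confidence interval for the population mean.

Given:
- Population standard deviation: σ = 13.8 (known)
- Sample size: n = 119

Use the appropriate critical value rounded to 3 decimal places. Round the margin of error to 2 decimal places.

The population standard deviation σ is known, so use the z-interval margin of error formula.

For 90% confidence, z* = 1.645 (from standard normal table)

Margin of error formula for z-interval: E = z* × σ/√n

E = 1.645 × 13.8/√119
  = 1.645 × 1.265044
  = 2.0810

Rounded to 2 decimal places:

2.08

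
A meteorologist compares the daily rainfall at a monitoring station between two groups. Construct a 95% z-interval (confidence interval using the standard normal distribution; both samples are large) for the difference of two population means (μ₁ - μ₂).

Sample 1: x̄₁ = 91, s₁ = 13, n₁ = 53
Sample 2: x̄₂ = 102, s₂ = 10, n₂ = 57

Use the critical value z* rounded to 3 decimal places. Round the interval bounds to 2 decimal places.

Both samples are large (n₁ = 53 ≥ 30, n₂ = 57 ≥ 30), so a z-interval for the difference of means applies.

Point estimate: x̄₁ - x̄₂ = 91 - 102 = -11

Standard error: SE = √(s₁²/n₁ + s₂²/n₂)
= √(13²/53 + 10²/57)
= √(3.188679 + 1.754386)
= 2.223301

For 95% confidence, z* = 1.96 (from standard normal table)
Margin of error: E = z* × SE = 1.96 × 2.223301 = 4.3577

Z-interval: (x̄₁ - x̄₂) ± E = -11 ± 4.3577 = (-15.3577, -6.6423)

Rounded to 2 decimal places:

(-15.36, -6.64)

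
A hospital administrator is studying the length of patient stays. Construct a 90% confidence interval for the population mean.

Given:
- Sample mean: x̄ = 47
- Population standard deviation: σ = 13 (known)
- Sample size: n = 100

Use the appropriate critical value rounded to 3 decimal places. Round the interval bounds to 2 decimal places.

The population standard deviation σ is known, so use a z-interval (standard normal critical value).

For 90% confidence, z* = 1.645 (from standard normal table)

Standard error: SE = σ/√n = 13/√100 = 1.300000

Margin of error: E = z* × SE = 1.645 × 1.300000 = 2.1385

Z-interval: x̄ ± E = 47 ± 2.1385 = (44.8615, 49.1385)

Rounded to 2 decimal places:

(44.86, 49.14)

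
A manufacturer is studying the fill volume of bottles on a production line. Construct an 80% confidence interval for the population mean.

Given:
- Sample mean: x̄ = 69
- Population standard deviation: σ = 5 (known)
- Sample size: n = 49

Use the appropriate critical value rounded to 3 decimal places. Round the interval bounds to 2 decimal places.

The population standard deviation σ is known, so use a z-interval (standard normal critical value).

For 80% confidence, z* = 1.282 (from standard normal table)

Standard error: SE = σ/√n = 5/√49 = 0.714286

Margin of error: E = z* × SE = 1.282 × 0.714286 = 0.9157

Z-interval: x̄ ± E = 69 ± 0.9157 = (68.0843, 69.9157)

Rounded to 2 decimal places:

(68.08, 69.92)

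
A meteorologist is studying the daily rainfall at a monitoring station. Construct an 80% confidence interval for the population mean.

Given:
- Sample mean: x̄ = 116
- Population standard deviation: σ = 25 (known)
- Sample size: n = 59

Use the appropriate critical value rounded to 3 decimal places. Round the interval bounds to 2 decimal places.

The population standard deviation σ is known, so use a z-interval (standard normal critical value).

For 80% confidence, z* = 1.282 (from standard normal table)

Standard error: SE = σ/√n = 25/√59 = 3.254723

Margin of error: E = z* × SE = 1.282 × 3.254723 = 4.1726

Z-interval: x̄ ± E = 116 ± 4.1726 = (111.8274, 120.1726)

Rounded to 2 decimal places:

(111.83, 120.17)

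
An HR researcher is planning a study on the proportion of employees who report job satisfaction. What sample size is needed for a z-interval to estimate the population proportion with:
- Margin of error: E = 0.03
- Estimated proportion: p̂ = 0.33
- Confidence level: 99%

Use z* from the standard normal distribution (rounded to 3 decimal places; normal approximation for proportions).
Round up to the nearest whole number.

Using z* for proportion z-interval (normal approximation).

For 99% confidence, z* = 2.576 (from standard normal table)

Sample size formula for proportion z-interval: n = z*²p̂(1-p̂)/E²

n = 2.576² × 0.33 × 0.67 / 0.03²
  = 6.635776 × 0.2211 / 0.0009
  = 1630.1890

Round up to the nearest whole number: n = 1631

1631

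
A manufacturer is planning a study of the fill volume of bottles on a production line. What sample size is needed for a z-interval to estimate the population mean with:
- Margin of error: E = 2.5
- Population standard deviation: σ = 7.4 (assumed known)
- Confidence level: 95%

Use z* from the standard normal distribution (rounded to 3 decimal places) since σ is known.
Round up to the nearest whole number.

Using z* since population σ is known (z-interval formula).

For 95% confidence, z* = 1.96 (from standard normal table)

Sample size formula for z-interval: n = (z*σ/E)²

n = (1.96 × 7.4 / 2.5)²
  = (5.801600)²
  = 33.6586

Round up to the nearest whole number: n = 34

34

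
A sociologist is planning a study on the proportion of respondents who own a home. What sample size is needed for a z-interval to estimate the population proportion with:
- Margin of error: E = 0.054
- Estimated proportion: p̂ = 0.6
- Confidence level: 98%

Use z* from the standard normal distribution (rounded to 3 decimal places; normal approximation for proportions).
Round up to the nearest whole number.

Using z* for proportion z-interval (normal approximation).

For 98% confidence, z* = 2.326 (from standard normal table)

Sample size formula for proportion z-interval: n = z*²p̂(1-p̂)/E²

n = 2.326² × 0.6 × 0.4 / 0.054²
  = 5.410276 × 0.24 / 0.002916
  = 445.2902

Round up to the nearest whole number: n = 446

446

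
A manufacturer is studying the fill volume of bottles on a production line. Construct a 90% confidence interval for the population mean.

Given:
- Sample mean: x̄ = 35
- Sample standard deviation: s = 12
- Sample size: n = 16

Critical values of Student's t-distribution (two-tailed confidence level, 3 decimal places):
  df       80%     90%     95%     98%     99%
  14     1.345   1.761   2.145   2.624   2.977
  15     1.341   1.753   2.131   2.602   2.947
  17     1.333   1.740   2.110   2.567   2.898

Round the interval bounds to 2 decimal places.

The population standard deviation σ is unknown (only the sample standard deviation s is given), so use a t-interval with df = n - 1 = 16 - 1 = 15.

For 90% confidence with df = 15, t* = 1.753 (from t-table)

Standard error: SE = s/√n = 12/√16 = 3.000000

Margin of error: E = t* × SE = 1.753 × 3.000000 = 5.2590

T-interval: x̄ ± E = 35 ± 5.2590 = (29.7410, 40.2590)

Rounded to 2 decimal places:

(29.74, 40.26)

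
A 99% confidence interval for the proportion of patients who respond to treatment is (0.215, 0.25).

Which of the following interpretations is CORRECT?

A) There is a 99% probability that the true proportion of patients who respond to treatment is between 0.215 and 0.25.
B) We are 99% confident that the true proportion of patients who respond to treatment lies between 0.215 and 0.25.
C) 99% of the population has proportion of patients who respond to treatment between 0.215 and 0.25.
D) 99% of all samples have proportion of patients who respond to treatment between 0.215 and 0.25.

A confidence interval represents our confidence in the procedure, not a probability statement about the parameter.

Key concept: If we repeated this sampling process many times and computed a 99% CI each time, about 99% of those intervals would contain the true population parameter.

For this specific interval (0.215, 0.25):
- Midpoint (point estimate): 0.2325
- Margin of error: 0.0175

The correct interpretation is the one stating confidence that the true parameter lies in the interval — option B.

B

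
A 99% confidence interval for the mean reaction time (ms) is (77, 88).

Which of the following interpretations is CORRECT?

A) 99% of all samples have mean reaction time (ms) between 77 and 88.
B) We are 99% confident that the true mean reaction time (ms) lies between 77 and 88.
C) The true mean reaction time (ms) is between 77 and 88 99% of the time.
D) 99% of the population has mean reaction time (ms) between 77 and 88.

A confidence interval represents our confidence in the procedure, not a probability statement about the parameter.

Key concept: If we repeated this sampling process many times and computed a 99% CI each time, about 99% of those intervals would contain the true population parameter.

For this specific interval (77, 88):
- Midpoint (point estimate): 82.5
- Margin of error: 5.5

The correct interpretation is the one stating confidence that the true parameter lies in the interval — option B.

B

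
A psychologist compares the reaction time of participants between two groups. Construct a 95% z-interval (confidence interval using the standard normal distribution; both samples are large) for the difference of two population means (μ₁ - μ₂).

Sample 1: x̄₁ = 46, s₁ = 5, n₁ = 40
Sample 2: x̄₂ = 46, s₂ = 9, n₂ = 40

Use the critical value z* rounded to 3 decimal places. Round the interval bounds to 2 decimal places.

Both samples are large (n₁ = 40 ≥ 30, n₂ = 40 ≥ 30), so a z-interval for the difference of means applies.

Point estimate: x̄₁ - x̄₂ = 46 - 46 = 0

Standard error: SE = √(s₁²/n₁ + s₂²/n₂)
= √(5²/40 + 9²/40)
= √(0.625000 + 2.025000)
= 1.627882

For 95% confidence, z* = 1.96 (from standard normal table)
Margin of error: E = z* × SE = 1.96 × 1.627882 = 3.1906

Z-interval: (x̄₁ - x̄₂) ± E = 0 ± 3.1906 = (-3.1906, 3.1906)

Rounded to 2 decimal places:

(-3.19, 3.19)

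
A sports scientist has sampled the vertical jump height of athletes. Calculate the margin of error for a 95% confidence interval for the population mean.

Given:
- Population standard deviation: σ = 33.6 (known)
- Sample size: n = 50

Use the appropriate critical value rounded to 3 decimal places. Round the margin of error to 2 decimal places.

The population standard deviation σ is known, so use the z-interval margin of error formula.

For 95% confidence, z* = 1.96 (from standard normal table)

Margin of error formula for z-interval: E = z* × σ/√n

E = 1.96 × 33.6/√50
  = 1.96 × 4.751758
  = 9.3134

Rounded to 2 decimal places:

9.31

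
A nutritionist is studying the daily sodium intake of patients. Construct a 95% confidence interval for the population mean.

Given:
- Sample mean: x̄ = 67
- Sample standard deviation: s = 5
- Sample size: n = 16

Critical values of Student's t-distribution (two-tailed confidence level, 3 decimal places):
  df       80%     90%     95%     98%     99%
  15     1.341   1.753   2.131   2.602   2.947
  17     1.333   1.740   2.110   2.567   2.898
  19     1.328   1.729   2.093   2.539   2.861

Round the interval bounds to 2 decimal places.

The population standard deviation σ is unknown (only the sample standard deviation s is given), so use a t-interval with df = n - 1 = 16 - 1 = 15.

For 95% confidence with df = 15, t* = 2.131 (from t-table)

Standard error: SE = s/√n = 5/√16 = 1.250000

Margin of error: E = t* × SE = 2.131 × 1.250000 = 2.6637

T-interval: x̄ ± E = 67 ± 2.6637 = (64.3363, 69.6637)

Rounded to 2 decimal places:

(64.34, 69.66)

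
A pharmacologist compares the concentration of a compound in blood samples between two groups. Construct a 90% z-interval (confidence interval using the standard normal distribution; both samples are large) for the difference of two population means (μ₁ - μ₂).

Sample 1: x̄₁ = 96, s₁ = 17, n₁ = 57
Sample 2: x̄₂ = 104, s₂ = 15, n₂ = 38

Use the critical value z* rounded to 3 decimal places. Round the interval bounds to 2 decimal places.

Both samples are large (n₁ = 57 ≥ 30, n₂ = 38 ≥ 30), so a z-interval for the difference of means applies.

Point estimate: x̄₁ - x̄₂ = 96 - 104 = -8

Standard error: SE = √(s₁²/n₁ + s₂²/n₂)
= √(17²/57 + 15²/38)
= √(5.070175 + 5.921053)
= 3.315302

For 90% confidence, z* = 1.645 (from standard normal table)
Margin of error: E = z* × SE = 1.645 × 3.315302 = 5.4537

Z-interval: (x̄₁ - x̄₂) ± E = -8 ± 5.4537 = (-13.4537, -2.5463)

Rounded to 2 decimal places:

(-13.45, -2.55)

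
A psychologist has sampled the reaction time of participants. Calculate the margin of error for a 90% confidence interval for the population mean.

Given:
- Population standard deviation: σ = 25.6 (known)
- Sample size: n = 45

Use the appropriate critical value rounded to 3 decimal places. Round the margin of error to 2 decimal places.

The population standard deviation σ is known, so use the z-interval margin of error formula.

For 90% confidence, z* = 1.645 (from standard normal table)

Margin of error formula for z-interval: E = z* × σ/√n

E = 1.645 × 25.6/√45
  = 1.645 × 3.816223
  = 6.2777

Rounded to 2 decimal places:

6.28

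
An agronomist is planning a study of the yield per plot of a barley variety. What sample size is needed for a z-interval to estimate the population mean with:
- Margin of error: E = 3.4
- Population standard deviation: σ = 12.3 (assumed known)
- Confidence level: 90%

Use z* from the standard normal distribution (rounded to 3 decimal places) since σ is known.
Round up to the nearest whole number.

Using z* since population σ is known (z-interval formula).

For 90% confidence, z* = 1.645 (from standard normal table)

Sample size formula for z-interval: n = (z*σ/E)²

n = (1.645 × 12.3 / 3.4)²
  = (5.951029)²
  = 35.4148

Round up to the nearest whole number: n = 36

36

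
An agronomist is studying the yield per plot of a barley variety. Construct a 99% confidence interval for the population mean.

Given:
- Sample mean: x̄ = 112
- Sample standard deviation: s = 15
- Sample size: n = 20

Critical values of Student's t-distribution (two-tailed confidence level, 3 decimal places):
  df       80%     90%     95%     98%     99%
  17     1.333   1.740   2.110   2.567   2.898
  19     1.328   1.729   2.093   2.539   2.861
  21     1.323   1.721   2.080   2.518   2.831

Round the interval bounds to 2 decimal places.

The population standard deviation σ is unknown (only the sample standard deviation s is given), so use a t-interval with df = n - 1 = 20 - 1 = 19.

For 99% confidence with df = 19, t* = 2.861 (from t-table)

Standard error: SE = s/√n = 15/√20 = 3.354102

Margin of error: E = t* × SE = 2.861 × 3.354102 = 9.5961

T-interval: x̄ ± E = 112 ± 9.5961 = (102.4039, 121.5961)

Rounded to 2 decimal places:

(102.40, 121.60)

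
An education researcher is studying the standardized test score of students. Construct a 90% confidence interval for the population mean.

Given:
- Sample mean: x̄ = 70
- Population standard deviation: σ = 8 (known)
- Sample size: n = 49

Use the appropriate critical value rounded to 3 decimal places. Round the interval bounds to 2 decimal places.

The population standard deviation σ is known, so use a z-interval (standard normal critical value).

For 90% confidence, z* = 1.645 (from standard normal table)

Standard error: SE = σ/√n = 8/√49 = 1.142857

Margin of error: E = z* × SE = 1.645 × 1.142857 = 1.8800

Z-interval: x̄ ± E = 70 ± 1.8800 = (68.1200, 71.8800)

Rounded to 2 decimal places:

(68.12, 71.88)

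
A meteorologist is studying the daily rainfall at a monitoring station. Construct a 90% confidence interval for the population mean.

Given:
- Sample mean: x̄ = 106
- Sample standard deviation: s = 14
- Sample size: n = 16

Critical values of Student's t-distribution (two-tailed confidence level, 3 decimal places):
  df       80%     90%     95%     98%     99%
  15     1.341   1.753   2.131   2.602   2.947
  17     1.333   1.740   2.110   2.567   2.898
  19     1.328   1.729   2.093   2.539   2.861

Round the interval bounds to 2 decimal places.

The population standard deviation σ is unknown (only the sample standard deviation s is given), so use a t-interval with df = n - 1 = 16 - 1 = 15.

For 90% confidence with df = 15, t* = 1.753 (from t-table)

Standard error: SE = s/√n = 14/√16 = 3.500000

Margin of error: E = t* × SE = 1.753 × 3.500000 = 6.1355

T-interval: x̄ ± E = 106 ± 6.1355 = (99.8645, 112.1355)

Rounded to 2 decimal places:

(99.86, 112.14)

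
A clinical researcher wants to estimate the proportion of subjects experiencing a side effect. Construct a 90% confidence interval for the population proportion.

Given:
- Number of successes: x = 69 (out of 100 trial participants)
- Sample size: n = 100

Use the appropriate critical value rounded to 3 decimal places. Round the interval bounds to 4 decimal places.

Sample proportion: p̂ = 69/100 = 0.690000

Check conditions for normal approximation:
  np̂ = 69 ≥ 10 ✓
  n(1-p̂) = 31 ≥ 10 ✓

The sample is large enough, so use a z-interval (normal approximation) for the proportion.

For 90% confidence, z* = 1.645 (from standard normal table)

Standard error: SE = √(p̂(1-p̂)/n) = √(0.690000×0.310000/100) = 0.04624932

Margin of error: E = z* × SE = 1.645 × 0.04624932 = 0.076080

Z-interval: p̂ ± E = 0.690000 ± 0.076080 = (0.613920, 0.766080)

Rounded to 4 decimal places:

(0.6139, 0.7661)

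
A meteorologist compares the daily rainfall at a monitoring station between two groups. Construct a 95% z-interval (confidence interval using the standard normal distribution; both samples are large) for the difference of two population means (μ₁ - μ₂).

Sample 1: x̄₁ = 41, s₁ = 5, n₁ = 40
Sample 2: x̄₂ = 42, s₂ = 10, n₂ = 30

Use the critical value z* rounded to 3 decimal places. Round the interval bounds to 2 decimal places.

Both samples are large (n₁ = 40 ≥ 30, n₂ = 30 ≥ 30), so a z-interval for the difference of means applies.

Point estimate: x̄₁ - x̄₂ = 41 - 42 = -1

Standard error: SE = √(s₁²/n₁ + s₂²/n₂)
= √(5²/40 + 10²/30)
= √(0.625000 + 3.333333)
= 1.989556

For 95% confidence, z* = 1.96 (from standard normal table)
Margin of error: E = z* × SE = 1.96 × 1.989556 = 3.8995

Z-interval: (x̄₁ - x̄₂) ± E = -1 ± 3.8995 = (-4.8995, 2.8995)

Rounded to 2 decimal places:

(-4.90, 2.90)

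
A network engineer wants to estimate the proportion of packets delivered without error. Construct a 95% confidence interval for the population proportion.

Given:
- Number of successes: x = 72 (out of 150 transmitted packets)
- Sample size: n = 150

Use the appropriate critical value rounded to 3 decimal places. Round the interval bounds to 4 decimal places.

Sample proportion: p̂ = 72/150 = 0.480000

Check conditions for normal approximation:
  np̂ = 72 ≥ 10 ✓
  n(1-p̂) = 78 ≥ 10 ✓

The sample is large enough, so use a z-interval (normal approximation) for the proportion.

For 95% confidence, z* = 1.96 (from standard normal table)

Standard error: SE = √(p̂(1-p̂)/n) = √(0.480000×0.520000/150) = 0.04079216

Margin of error: E = z* × SE = 1.96 × 0.04079216 = 0.079953

Z-interval: p̂ ± E = 0.480000 ± 0.079953 = (0.400047, 0.559953)

Rounded to 4 decimal places:

(0.4000, 0.5600)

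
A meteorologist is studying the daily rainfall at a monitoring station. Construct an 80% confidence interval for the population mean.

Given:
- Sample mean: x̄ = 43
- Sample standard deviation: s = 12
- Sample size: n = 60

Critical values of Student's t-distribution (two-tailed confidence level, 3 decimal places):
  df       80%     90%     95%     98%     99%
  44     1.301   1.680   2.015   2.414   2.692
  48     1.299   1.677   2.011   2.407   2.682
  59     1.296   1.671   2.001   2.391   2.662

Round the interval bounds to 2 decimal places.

The population standard deviation σ is unknown (only the sample standard deviation s is given), so use a t-interval with df = n - 1 = 60 - 1 = 59.

For 80% confidence with df = 59, t* = 1.296 (from t-table)

Standard error: SE = s/√n = 12/√60 = 1.549193

Margin of error: E = t* × SE = 1.296 × 1.549193 = 2.0078

T-interval: x̄ ± E = 43 ± 2.0078 = (40.9922, 45.0078)

Rounded to 2 decimal places:

(40.99, 45.01)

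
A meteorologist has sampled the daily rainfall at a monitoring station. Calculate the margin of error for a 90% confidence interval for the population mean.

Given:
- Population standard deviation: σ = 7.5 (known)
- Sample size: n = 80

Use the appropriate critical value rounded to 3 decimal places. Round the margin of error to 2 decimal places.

The population standard deviation σ is known, so use the z-interval margin of error formula.

For 90% confidence, z* = 1.645 (from standard normal table)

Margin of error formula for z-interval: E = z* × σ/√n

E = 1.645 × 7.5/√80
  = 1.645 × 0.838525
  = 1.3794

Rounded to 2 decimal places:

1.38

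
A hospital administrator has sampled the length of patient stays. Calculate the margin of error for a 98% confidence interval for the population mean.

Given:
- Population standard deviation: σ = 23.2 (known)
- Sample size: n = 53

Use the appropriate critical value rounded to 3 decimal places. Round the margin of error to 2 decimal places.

The population standard deviation σ is known, so use the z-interval margin of error formula.

For 98% confidence, z* = 2.326 (from standard normal table)

Margin of error formula for z-interval: E = z* × σ/√n

E = 2.326 × 23.2/√53
  = 2.326 × 3.186765
  = 7.4124

Rounded to 2 decimal places:

7.41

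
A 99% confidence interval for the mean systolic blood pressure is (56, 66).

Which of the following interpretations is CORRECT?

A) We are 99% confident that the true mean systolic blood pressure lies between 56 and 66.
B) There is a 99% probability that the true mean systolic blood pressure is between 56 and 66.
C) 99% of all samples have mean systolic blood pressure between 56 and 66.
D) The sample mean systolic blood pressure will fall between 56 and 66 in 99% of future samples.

A confidence interval represents our confidence in the procedure, not a probability statement about the parameter.

Key concept: If we repeated this sampling process many times and computed a 99% CI each time, about 99% of those intervals would contain the true population parameter.

For this specific interval (56, 66):
- Midpoint (point estimate): 61
- Margin of error: 5

The correct interpretation is the one stating confidence that the true parameter lies in the interval — option A.

A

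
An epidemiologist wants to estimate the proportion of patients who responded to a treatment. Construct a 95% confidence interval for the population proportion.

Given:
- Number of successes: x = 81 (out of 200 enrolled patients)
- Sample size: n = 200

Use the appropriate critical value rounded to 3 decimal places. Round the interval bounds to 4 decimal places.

Sample proportion: p̂ = 81/200 = 0.405000

Check conditions for normal approximation:
  np̂ = 81 ≥ 10 ✓
  n(1-p̂) = 119 ≥ 10 ✓

The sample is large enough, so use a z-interval (normal approximation) for the proportion.

For 95% confidence, z* = 1.96 (from standard normal table)

Standard error: SE = √(p̂(1-p̂)/n) = √(0.405000×0.595000/200) = 0.03471131

Margin of error: E = z* × SE = 1.96 × 0.03471131 = 0.068034

Z-interval: p̂ ± E = 0.405000 ± 0.068034 = (0.336966, 0.473034)

Rounded to 4 decimal places:

(0.3370, 0.4730)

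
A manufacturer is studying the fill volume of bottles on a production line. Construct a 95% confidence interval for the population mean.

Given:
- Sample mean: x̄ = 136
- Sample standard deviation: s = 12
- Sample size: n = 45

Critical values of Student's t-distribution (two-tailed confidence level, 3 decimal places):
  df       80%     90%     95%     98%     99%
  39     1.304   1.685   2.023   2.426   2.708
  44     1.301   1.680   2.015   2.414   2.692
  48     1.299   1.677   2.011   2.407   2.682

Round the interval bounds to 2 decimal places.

The population standard deviation σ is unknown (only the sample standard deviation s is given), so use a t-interval with df = n - 1 = 45 - 1 = 44.

For 95% confidence with df = 44, t* = 2.015 (from t-table)

Standard error: SE = s/√n = 12/√45 = 1.788854

Margin of error: E = t* × SE = 2.015 × 1.788854 = 3.6045

T-interval: x̄ ± E = 136 ± 3.6045 = (132.3955, 139.6045)

Rounded to 2 decimal places:

(132.40, 139.60)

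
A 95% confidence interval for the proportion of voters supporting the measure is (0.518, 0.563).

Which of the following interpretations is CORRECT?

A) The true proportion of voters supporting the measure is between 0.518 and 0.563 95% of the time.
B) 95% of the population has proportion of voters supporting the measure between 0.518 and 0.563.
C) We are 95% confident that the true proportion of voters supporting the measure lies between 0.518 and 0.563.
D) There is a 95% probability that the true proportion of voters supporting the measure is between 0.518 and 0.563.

A confidence interval represents our confidence in the procedure, not a probability statement about the parameter.

Key concept: If we repeated this sampling process many times and computed a 95% CI each time, about 95% of those intervals would contain the true population parameter.

For this specific interval (0.518, 0.563):
- Midpoint (point estimate): 0.5405
- Margin of error: 0.0225

The correct interpretation is the one stating confidence that the true parameter lies in the interval — option C.

C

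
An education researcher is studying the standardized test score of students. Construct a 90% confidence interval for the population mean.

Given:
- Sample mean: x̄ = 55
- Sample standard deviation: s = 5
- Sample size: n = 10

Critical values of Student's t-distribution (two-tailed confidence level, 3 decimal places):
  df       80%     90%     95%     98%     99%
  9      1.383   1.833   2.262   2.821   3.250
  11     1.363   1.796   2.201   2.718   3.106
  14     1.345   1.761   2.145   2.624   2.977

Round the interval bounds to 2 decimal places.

The population standard deviation σ is unknown (only the sample standard deviation s is given), so use a t-interval with df = n - 1 = 10 - 1 = 9.

For 90% confidence with df = 9, t* = 1.833 (from t-table)

Standard error: SE = s/√n = 5/√10 = 1.581139

Margin of error: E = t* × SE = 1.833 × 1.581139 = 2.8982

T-interval: x̄ ± E = 55 ± 2.8982 = (52.1018, 57.8982)

Rounded to 2 decimal places:

(52.10, 57.90)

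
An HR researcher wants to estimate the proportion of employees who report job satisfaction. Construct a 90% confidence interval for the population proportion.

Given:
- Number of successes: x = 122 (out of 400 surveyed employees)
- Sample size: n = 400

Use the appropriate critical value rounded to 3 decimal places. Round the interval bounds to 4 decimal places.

Sample proportion: p̂ = 122/400 = 0.305000

Check conditions for normal approximation:
  np̂ = 122 ≥ 10 ✓
  n(1-p̂) = 278 ≥ 10 ✓

The sample is large enough, so use a z-interval (normal approximation) for the proportion.

For 90% confidence, z* = 1.645 (from standard normal table)

Standard error: SE = √(p̂(1-p̂)/n) = √(0.305000×0.695000/400) = 0.02302037

Margin of error: E = z* × SE = 1.645 × 0.02302037 = 0.037869

Z-interval: p̂ ± E = 0.305000 ± 0.037869 = (0.267131, 0.342869)

Rounded to 4 decimal places:

(0.2671, 0.3429)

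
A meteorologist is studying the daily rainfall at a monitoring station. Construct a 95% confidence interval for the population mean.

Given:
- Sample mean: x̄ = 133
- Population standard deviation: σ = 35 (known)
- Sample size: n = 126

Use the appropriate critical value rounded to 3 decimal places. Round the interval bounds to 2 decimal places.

The population standard deviation σ is known, so use a z-interval (standard normal critical value).

For 95% confidence, z* = 1.96 (from standard normal table)

Standard error: SE = σ/√n = 35/√126 = 3.118048

Margin of error: E = z* × SE = 1.96 × 3.118048 = 6.1114

Z-interval: x̄ ± E = 133 ± 6.1114 = (126.8886, 139.1114)

Rounded to 2 decimal places:

(126.89, 139.11)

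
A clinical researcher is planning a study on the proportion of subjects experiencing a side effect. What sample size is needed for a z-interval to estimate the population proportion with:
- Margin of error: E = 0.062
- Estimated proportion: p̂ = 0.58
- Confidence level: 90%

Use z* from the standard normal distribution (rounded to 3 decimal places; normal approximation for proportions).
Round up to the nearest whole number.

Using z* for proportion z-interval (normal approximation).

For 90% confidence, z* = 1.645 (from standard normal table)

Sample size formula for proportion z-interval: n = z*²p̂(1-p̂)/E²

n = 1.645² × 0.58 × 0.42 / 0.062²
  = 2.706025 × 0.2436 / 0.003844
  = 171.4848

Round up to the nearest whole number: n = 172

172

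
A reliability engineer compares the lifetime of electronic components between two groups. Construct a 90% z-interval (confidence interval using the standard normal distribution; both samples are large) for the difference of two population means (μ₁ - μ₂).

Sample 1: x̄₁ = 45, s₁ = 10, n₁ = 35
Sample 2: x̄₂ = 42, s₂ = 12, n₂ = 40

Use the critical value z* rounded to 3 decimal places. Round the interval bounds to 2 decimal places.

Both samples are large (n₁ = 35 ≥ 30, n₂ = 40 ≥ 30), so a z-interval for the difference of means applies.

Point estimate: x̄₁ - x̄₂ = 45 - 42 = 3

Standard error: SE = √(s₁²/n₁ + s₂²/n₂)
= √(10²/35 + 12²/40)
= √(2.857143 + 3.600000)
= 2.541091

For 90% confidence, z* = 1.645 (from standard normal table)
Margin of error: E = z* × SE = 1.645 × 2.541091 = 4.1801

Z-interval: (x̄₁ - x̄₂) ± E = 3 ± 4.1801 = (-1.1801, 7.1801)

Rounded to 2 decimal places:

(-1.18, 7.18)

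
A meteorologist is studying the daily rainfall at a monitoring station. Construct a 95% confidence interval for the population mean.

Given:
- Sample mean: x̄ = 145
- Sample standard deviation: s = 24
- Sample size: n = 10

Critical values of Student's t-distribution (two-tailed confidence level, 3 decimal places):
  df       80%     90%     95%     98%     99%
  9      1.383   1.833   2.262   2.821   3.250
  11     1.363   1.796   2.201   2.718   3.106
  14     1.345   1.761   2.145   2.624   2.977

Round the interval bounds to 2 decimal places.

The population standard deviation σ is unknown (only the sample standard deviation s is given), so use a t-interval with df = n - 1 = 10 - 1 = 9.

For 95% confidence with df = 9, t* = 2.262 (from t-table)

Standard error: SE = s/√n = 24/√10 = 7.589466

Margin of error: E = t* × SE = 2.262 × 7.589466 = 17.1674

T-interval: x̄ ± E = 145 ± 17.1674 = (127.8326, 162.1674)

Rounded to 2 decimal places:

(127.83, 162.17)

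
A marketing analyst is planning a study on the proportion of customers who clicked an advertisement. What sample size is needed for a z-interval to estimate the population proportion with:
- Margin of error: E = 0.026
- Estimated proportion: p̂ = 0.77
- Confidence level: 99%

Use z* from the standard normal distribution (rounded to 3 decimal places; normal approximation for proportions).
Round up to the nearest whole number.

Using z* for proportion z-interval (normal approximation).

For 99% confidence, z* = 2.576 (from standard normal table)

Sample size formula for proportion z-interval: n = z*²p̂(1-p̂)/E²

n = 2.576² × 0.77 × 0.23 / 0.026²
  = 6.635776 × 0.1771 / 0.000676
  = 1738.4555

Round up to the nearest whole number: n = 1739

1739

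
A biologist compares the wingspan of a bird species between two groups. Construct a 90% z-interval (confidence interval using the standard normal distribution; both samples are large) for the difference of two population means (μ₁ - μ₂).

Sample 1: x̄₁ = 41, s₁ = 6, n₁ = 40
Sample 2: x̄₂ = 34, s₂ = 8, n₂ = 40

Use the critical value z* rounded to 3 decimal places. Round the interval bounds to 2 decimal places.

Both samples are large (n₁ = 40 ≥ 30, n₂ = 40 ≥ 30), so a z-interval for the difference of means applies.

Point estimate: x̄₁ - x̄₂ = 41 - 34 = 7

Standard error: SE = √(s₁²/n₁ + s₂²/n₂)
= √(6²/40 + 8²/40)
= √(0.900000 + 1.600000)
= 1.581139

For 90% confidence, z* = 1.645 (from standard normal table)
Margin of error: E = z* × SE = 1.645 × 1.581139 = 2.6010

Z-interval: (x̄₁ - x̄₂) ± E = 7 ± 2.6010 = (4.3990, 9.6010)

Rounded to 2 decimal places:

(4.40, 9.60)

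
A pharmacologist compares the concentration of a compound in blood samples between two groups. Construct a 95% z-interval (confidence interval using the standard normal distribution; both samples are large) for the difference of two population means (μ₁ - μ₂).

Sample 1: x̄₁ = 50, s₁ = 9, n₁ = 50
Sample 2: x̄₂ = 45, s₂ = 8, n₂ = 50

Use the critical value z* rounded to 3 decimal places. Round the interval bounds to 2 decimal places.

Both samples are large (n₁ = 50 ≥ 30, n₂ = 50 ≥ 30), so a z-interval for the difference of means applies.

Point estimate: x̄₁ - x̄₂ = 50 - 45 = 5

Standard error: SE = √(s₁²/n₁ + s₂²/n₂)
= √(9²/50 + 8²/50)
= √(1.620000 + 1.280000)
= 1.702939

For 95% confidence, z* = 1.96 (from standard normal table)
Margin of error: E = z* × SE = 1.96 × 1.702939 = 3.3378

Z-interval: (x̄₁ - x̄₂) ± E = 5 ± 3.3378 = (1.6622, 8.3378)

Rounded to 2 decimal places:

(1.66, 8.34)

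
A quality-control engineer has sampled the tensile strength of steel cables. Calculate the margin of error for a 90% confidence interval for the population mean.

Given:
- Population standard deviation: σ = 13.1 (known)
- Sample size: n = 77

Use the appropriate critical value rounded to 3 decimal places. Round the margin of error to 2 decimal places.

The population standard deviation σ is known, so use the z-interval margin of error formula.

For 90% confidence, z* = 1.645 (from standard normal table)

Margin of error formula for z-interval: E = z* × σ/√n

E = 1.645 × 13.1/√77
  = 1.645 × 1.492884
  = 2.4558

Rounded to 2 decimal places:

2.46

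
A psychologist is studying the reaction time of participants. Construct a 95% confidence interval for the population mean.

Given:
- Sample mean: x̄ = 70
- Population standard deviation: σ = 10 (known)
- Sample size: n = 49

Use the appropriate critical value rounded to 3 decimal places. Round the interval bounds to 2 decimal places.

The population standard deviation σ is known, so use a z-interval (standard normal critical value).

For 95% confidence, z* = 1.96 (from standard normal table)

Standard error: SE = σ/√n = 10/√49 = 1.428571

Margin of error: E = z* × SE = 1.96 × 1.428571 = 2.8000

Z-interval: x̄ ± E = 70 ± 2.8000 = (67.2000, 72.8000)

Rounded to 2 decimal places:

(67.20, 72.80)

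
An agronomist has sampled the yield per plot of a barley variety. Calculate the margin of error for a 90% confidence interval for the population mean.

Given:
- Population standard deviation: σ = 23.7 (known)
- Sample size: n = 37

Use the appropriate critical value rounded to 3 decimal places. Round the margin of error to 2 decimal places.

The population standard deviation σ is known, so use the z-interval margin of error formula.

For 90% confidence, z* = 1.645 (from standard normal table)

Margin of error formula for z-interval: E = z* × σ/√n

E = 1.645 × 23.7/√37
  = 1.645 × 3.896256
  = 6.4093

Rounded to 2 decimal places:

6.41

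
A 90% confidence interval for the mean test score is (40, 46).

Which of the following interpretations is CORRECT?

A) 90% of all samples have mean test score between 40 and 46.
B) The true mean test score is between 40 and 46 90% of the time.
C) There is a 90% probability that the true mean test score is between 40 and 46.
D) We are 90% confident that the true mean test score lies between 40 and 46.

A confidence interval represents our confidence in the procedure, not a probability statement about the parameter.

Key concept: If we repeated this sampling process many times and computed a 90% CI each time, about 90% of those intervals would contain the true population parameter.

For this specific interval (40, 46):
- Midpoint (point estimate): 43
- Margin of error: 3

The correct interpretation is the one stating confidence that the true parameter lies in the interval — option D.

D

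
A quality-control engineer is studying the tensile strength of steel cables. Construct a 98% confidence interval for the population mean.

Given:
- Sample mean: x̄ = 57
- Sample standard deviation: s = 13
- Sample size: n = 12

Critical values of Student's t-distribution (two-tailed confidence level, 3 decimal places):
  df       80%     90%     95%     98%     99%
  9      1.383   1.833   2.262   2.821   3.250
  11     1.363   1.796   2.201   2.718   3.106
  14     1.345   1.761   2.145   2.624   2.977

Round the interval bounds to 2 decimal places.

The population standard deviation σ is unknown (only the sample standard deviation s is given), so use a t-interval with df = n - 1 = 12 - 1 = 11.

For 98% confidence with df = 11, t* = 2.718 (from t-table)

Standard error: SE = s/√n = 13/√12 = 3.752777

Margin of error: E = t* × SE = 2.718 × 3.752777 = 10.2000

T-interval: x̄ ± E = 57 ± 10.2000 = (46.8000, 67.2000)

Rounded to 2 decimal places:

(46.80, 67.20)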